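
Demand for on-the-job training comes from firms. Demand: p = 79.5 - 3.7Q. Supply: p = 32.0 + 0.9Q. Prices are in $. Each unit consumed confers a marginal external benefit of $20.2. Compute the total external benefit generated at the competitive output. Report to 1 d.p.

$208.6

Market equilibrium (private): 32.0 + 0.9Q = 79.5 - 3.7Q → Q_m = 10.3261.
Total external benefit = MEB × Q_m = 20.2 × 10.3261 = 208.5872.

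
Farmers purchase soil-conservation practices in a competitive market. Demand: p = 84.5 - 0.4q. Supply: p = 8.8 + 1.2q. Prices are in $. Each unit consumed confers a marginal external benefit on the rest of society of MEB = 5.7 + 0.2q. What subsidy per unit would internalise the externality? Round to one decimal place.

Social marginal benefit = demand + MEB = 90.2 - 0.2q.
Set SMB = MC: 90.2 - 0.2q = 8.8 + 1.2q → q* = 58.1429.
The Pigouvian subsidy equals MEB at q*: 5.7 + 0.2×58.1429 = 17.3286.

subsidy = $17.3 per unit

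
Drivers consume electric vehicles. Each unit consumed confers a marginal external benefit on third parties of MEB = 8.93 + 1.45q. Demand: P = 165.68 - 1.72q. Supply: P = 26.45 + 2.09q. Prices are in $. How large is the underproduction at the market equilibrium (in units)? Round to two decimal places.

Market equilibrium (private): 26.45 + 2.09q = 165.68 - 1.72q → q_m = 36.5433.
Social marginal benefit = demand + MEB = 174.61 - 0.27q.
Set SMB = MC: 174.61 - 0.27q = 26.45 + 2.09q → q* = 62.7797.
Gap = |36.5433 − 62.7797| = 26.2364.

26.24 units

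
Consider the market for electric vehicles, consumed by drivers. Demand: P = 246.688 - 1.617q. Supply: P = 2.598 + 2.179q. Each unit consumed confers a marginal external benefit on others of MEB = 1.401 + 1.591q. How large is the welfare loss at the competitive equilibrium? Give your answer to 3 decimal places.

Market equilibrium (private): 2.598 + 2.179q = 246.688 - 1.617q → q_m = 64.3019.
Social marginal benefit = demand + MEB = 248.089 - 0.026q.
Set SMB = MC: 248.089 - 0.026q = 2.598 + 2.179q → q* = 111.3338.
The loss is the area between SMB and MC from q* to q_m; with linear curves that's a triangle of height MEB(q_m).
DWL = ½ × 47.0319 × 103.7053 = 2438.7286.

DWL = 2438.729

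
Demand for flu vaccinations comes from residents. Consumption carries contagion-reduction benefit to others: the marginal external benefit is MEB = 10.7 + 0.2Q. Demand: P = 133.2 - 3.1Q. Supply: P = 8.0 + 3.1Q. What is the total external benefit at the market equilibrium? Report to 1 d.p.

Market equilibrium (private): 8.0 + 3.1Q = 133.2 - 3.1Q → Q_m = 20.1935.
Total external benefit = ∫₀^{Q_m} (10.7 + 0.2Q) dQ = 10.7×20.1935 + ½×0.2×20.1935² = 256.8482.

256.8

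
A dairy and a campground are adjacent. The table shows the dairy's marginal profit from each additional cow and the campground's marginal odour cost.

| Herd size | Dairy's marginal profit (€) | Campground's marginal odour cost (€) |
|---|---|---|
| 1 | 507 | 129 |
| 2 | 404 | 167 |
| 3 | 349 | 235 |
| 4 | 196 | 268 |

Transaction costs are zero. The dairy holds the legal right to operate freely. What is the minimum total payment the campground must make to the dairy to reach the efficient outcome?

Left alone the dairy would choose level 4 (marginal profit stays positive).
Efficient level: k* = 3 (marginal profit ≥ marginal odour cost through 3).
The campground must at least cover the dairy's forgone profit from cutting 4→3: 196 = 196.

€196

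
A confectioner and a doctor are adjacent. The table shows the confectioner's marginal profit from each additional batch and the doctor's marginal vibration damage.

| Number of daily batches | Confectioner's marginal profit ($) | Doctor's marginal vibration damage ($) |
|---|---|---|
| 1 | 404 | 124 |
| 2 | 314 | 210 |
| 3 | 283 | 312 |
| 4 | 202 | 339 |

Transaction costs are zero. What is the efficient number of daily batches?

2

Bargaining reaches the level where marginal profit last exceeds marginal vibration damage.
That holds through level 2 (314 ≥ 210) but not at 3 (283 < 312).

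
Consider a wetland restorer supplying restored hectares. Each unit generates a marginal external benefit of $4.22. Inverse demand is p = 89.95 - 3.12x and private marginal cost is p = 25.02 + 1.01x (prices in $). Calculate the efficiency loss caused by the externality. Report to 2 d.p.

Market equilibrium (private): 25.02 + 1.01x = 89.95 - 3.12x → x_m = 15.7215.
Social marginal cost = private MC − MEB = 20.80 + 1.01x.
Set SMC = demand: 20.80 + 1.01x = 89.95 - 3.12x → x* = 16.7433.
Height of the DWL triangle at x_m is demand(x_m) − SMC(x_m) = MEB(x_m) = 4.2200.
DWL = ½ × 1.0218 × 4.2200 = 2.1560.

DWL = $2.16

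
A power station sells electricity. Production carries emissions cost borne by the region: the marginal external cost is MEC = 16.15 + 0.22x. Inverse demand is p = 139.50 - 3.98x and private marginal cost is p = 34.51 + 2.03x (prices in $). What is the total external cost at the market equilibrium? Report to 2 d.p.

Market equilibrium (private): 34.51 + 2.03x = 139.50 - 3.98x → x_m = 17.4692.
Total external cost = ∫₀^{x_m} (16.15 + 0.22x) dx = 16.15×17.4692 + ½×0.22×17.4692² = 315.6966.

$315.70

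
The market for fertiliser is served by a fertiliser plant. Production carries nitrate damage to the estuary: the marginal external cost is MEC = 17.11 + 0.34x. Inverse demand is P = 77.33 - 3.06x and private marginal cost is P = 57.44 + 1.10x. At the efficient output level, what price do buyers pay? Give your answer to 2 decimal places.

P = 75.44

Social marginal cost = private MC + MEC = 74.55 + 1.44x.
Set SMC = demand: 74.55 + 1.44x = 77.33 - 3.06x → x* = 0.6178.
Consumer price on the demand curve at x*: 77.33 − 3.06×0.6178 = 75.4395.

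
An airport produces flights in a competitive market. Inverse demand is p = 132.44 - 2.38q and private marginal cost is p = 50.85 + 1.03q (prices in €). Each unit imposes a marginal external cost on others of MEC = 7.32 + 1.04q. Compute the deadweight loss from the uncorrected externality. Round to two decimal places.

Market equilibrium (private): 50.85 + 1.03q = 132.44 - 2.38q → q_m = 23.9267.
Social marginal cost = private MC + MEC = 58.17 + 2.07q.
Set SMC = demand: 58.17 + 2.07q = 132.44 - 2.38q → q* = 16.6899.
The welfare-loss triangle has base |q_m − q*| and height MEC(q_m) (the vertical gap between SMC and demand is zero at q* and MEC at q_m).
DWL = ½ × 7.2368 × 32.2038 = 116.5262.

DWL = €116.53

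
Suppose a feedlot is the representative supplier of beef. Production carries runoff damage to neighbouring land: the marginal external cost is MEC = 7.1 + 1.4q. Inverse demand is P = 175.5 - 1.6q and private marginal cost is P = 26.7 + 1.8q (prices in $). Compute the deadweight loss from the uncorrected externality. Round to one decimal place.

Market equilibrium (private): 26.7 + 1.8q = 175.5 - 1.6q → q_m = 43.7647.
Social marginal cost = private MC + MEC = 33.8 + 3.2q.
Set SMC = demand: 33.8 + 3.2q = 175.5 - 1.6q → q* = 29.5208.
The loss is the area between SMC and demand from q* to q_m; with linear curves that's a triangle of height MEC(q_m).
DWL = ½ × 14.2439 × 68.3706 = 486.9320.

DWL = $486.9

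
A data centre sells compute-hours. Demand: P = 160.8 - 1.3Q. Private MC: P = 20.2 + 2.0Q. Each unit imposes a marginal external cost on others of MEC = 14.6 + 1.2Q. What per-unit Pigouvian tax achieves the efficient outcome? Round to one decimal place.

tax = 48.2 per unit

Social marginal cost = private MC + MEC = 34.8 + 3.2Q.
Set SMC = demand: 34.8 + 3.2Q = 160.8 - 1.3Q → Q* = 28.0000.
The Pigouvian tax equals MEC at Q*: 14.6 + 1.2×28.0000 = 48.2000.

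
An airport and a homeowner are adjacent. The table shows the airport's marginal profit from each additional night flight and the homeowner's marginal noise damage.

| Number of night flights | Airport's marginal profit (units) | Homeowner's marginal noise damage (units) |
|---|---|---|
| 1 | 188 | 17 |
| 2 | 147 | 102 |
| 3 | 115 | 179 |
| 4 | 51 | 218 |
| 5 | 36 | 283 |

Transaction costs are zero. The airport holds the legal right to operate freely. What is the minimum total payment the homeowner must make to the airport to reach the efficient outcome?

Left alone the airport would choose level 5 (marginal profit stays positive).
Efficient level: k* = 2 (marginal profit ≥ marginal noise damage through 2).
The homeowner must at least cover the airport's forgone profit from cutting 5→2: 115 + 51 + 36 = 202.

202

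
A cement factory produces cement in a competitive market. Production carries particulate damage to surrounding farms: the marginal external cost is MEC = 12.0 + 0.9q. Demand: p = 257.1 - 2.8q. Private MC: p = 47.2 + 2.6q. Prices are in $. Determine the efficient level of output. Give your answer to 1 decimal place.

q* = 31.4

Social marginal cost = private MC + MEC = 59.2 + 3.5q.
Set SMC = demand: 59.2 + 3.5q = 257.1 - 2.8q → q* = 31.4127.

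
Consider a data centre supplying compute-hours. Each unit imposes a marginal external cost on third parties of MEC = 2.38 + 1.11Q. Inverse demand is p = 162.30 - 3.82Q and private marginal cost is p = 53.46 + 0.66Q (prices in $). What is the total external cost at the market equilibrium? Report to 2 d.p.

$385.40

Market equilibrium (private): 53.46 + 0.66Q = 162.30 - 3.82Q → Q_m = 24.2946.
Total external cost = ∫₀^{Q_m} (2.38 + 1.11Q) dQ = 2.38×24.2946 + ½×1.11×24.2946² = 385.3975.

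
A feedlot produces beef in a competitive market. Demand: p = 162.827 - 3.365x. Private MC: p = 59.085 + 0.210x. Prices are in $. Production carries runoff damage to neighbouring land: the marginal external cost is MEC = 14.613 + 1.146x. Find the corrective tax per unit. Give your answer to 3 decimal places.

tax = $36.249 per unit

Social marginal cost = private MC + MEC = 73.698 + 1.356x.
Set SMC = demand: 73.698 + 1.356x = 162.827 - 3.365x → x* = 18.8793.
The Pigouvian tax equals MEC at x*: 14.613 + 1.146×18.8793 = 36.2487.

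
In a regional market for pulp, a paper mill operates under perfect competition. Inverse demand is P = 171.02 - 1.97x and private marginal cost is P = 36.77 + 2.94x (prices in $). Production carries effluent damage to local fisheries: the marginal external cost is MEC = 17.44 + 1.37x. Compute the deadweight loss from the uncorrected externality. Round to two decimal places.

DWL = $239.96

Market equilibrium (private): 36.77 + 2.94x = 171.02 - 1.97x → x_m = 27.3422.
Social marginal cost = private MC + MEC = 54.21 + 4.31x.
Set SMC = demand: 54.21 + 4.31x = 171.02 - 1.97x → x* = 18.6003.
The loss is the area between SMC and demand from x* to x_m; with linear curves that's a triangle of height MEC(x_m).
DWL = ½ × 8.7419 × 54.8988 = 239.9599.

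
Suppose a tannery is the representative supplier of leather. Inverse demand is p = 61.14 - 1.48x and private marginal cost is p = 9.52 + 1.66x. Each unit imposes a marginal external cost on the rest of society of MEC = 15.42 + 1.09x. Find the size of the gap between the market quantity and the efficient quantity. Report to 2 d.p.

7.88 units

Market equilibrium (private): 9.52 + 1.66x = 61.14 - 1.48x → x_m = 16.4395.
Social marginal cost = private MC + MEC = 24.94 + 2.75x.
Set SMC = demand: 24.94 + 2.75x = 61.14 - 1.48x → x* = 8.5579.
Gap = |16.4395 − 8.5579| = 7.8816.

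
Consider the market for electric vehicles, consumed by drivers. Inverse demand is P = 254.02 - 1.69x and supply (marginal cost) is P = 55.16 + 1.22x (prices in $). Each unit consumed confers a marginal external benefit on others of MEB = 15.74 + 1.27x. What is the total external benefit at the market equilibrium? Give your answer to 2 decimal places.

Market equilibrium (private): 55.16 + 1.22x = 254.02 - 1.69x → x_m = 68.3368.
Total external benefit = ∫₀^{x_m} (15.74 + 1.27x) dx = 15.74×68.3368 + ½×1.27×68.3368² = 4041.0193.

$4041.02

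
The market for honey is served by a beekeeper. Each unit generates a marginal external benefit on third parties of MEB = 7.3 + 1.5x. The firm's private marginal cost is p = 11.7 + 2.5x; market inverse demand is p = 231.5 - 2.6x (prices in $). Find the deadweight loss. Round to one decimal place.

Market equilibrium (private): 11.7 + 2.5x = 231.5 - 2.6x → x_m = 43.0980.
Social marginal cost = private MC − MEB = 4.4 + x.
Set SMC = demand: 4.4 + x = 231.5 - 2.6x → x* = 63.0833.
Between x* and x_m the wedge demand − SMC runs linearly from 0 to MEB(x_m), so the loss is a triangle.
DWL = ½ × 19.9853 × 71.9471 = 718.9422.

DWL = $718.9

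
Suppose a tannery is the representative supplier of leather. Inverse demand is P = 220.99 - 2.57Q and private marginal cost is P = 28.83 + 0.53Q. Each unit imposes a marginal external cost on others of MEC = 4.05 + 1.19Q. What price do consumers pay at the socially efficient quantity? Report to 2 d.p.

P = 108.30

Social marginal cost = private MC + MEC = 32.88 + 1.72Q.
Set SMC = demand: 32.88 + 1.72Q = 220.99 - 2.57Q → Q* = 43.8485.
Consumer price on the demand curve at Q*: 220.99 − 2.57×43.8485 = 108.2994.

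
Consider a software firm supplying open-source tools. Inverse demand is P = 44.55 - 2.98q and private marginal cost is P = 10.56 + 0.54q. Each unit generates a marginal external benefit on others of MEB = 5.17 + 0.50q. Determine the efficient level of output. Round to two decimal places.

Social marginal cost = private MC − MEB = 5.39 + 0.04q.
Set SMC = demand: 5.39 + 0.04q = 44.55 - 2.98q → q* = 12.9669.

q* = 12.97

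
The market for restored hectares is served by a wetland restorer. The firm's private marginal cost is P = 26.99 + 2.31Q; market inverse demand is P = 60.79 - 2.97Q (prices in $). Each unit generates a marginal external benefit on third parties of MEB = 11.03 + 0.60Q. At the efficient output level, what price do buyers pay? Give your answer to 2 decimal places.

P = $32.34

Social marginal cost = private MC − MEB = 15.96 + 1.71Q.
Set SMC = demand: 15.96 + 1.71Q = 60.79 - 2.97Q → Q* = 9.5791.
Consumer price on the demand curve at Q*: 60.79 − 2.97×9.5791 = 32.3401.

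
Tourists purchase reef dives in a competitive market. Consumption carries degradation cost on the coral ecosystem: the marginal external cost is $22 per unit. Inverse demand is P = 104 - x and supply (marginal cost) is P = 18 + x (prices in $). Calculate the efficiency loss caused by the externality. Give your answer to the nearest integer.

Market equilibrium (private): 18 + x = 104 - x → x_m = 43.0000.
Social marginal benefit = demand − MEC = 82 - x.
Set SMB = MC: 82 - x = 18 + x → x* = 32.0000.
The welfare-loss triangle has base |x_m − x*| and height MEC(x_m) (the vertical gap between SMB and MC is zero at x* and MEC at x_m).
DWL = ½ × 11.0000 × 22.0000 = 121.0000.

DWL = $121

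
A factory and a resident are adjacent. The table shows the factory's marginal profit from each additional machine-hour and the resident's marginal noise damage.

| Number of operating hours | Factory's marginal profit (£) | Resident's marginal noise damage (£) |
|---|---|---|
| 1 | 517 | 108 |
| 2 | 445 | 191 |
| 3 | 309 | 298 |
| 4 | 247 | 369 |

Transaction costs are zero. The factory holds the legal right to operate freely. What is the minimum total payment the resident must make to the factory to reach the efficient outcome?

£247

Left alone the factory would choose level 4 (marginal profit stays positive).
Efficient level: k* = 3 (marginal profit ≥ marginal noise damage through 3).
The resident must at least cover the factory's forgone profit from cutting 4→3: 247 = 247.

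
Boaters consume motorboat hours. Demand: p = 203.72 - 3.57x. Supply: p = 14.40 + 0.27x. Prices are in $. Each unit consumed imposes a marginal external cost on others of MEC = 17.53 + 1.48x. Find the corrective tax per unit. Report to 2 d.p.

Social marginal benefit = demand − MEC = 186.19 - 5.05x.
Set SMB = MC: 186.19 - 5.05x = 14.40 + 0.27x → x* = 32.2914.
The Pigouvian tax equals MEC at x*: 17.53 + 1.48×32.2914 = 65.3213.

tax = $65.32 per unit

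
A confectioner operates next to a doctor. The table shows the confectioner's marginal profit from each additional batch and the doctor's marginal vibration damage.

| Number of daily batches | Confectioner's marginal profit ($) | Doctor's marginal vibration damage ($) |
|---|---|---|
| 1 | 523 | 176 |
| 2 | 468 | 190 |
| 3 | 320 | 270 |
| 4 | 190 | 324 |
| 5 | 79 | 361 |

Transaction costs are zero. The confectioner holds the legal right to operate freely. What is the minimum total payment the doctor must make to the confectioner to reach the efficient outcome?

Left alone the confectioner would choose level 5 (marginal profit stays positive).
Efficient level: k* = 3 (marginal profit ≥ marginal vibration damage through 3).
The doctor must at least cover the confectioner's forgone profit from cutting 5→3: 190 + 79 = 269.

$269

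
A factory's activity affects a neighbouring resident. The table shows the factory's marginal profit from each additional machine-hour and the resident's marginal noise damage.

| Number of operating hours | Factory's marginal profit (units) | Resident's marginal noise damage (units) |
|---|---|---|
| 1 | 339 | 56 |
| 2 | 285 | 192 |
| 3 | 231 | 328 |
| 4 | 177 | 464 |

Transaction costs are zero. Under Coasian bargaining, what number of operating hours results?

2

Bargaining reaches the level where marginal profit last exceeds marginal noise damage.
That holds through level 2 (285 ≥ 192) but not at 3 (231 < 328).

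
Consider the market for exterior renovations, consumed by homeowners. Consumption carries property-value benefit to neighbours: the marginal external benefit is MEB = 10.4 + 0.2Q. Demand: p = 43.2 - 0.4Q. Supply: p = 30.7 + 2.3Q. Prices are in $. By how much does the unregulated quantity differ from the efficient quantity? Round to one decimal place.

Market equilibrium (private): 30.7 + 2.3Q = 43.2 - 0.4Q → Q_m = 4.6296.
Social marginal benefit = demand + MEB = 53.6 - 0.2Q.
Set SMB = MC: 53.6 - 0.2Q = 30.7 + 2.3Q → Q* = 9.1600.
Gap = |4.6296 − 9.1600| = 4.5304.

4.5 units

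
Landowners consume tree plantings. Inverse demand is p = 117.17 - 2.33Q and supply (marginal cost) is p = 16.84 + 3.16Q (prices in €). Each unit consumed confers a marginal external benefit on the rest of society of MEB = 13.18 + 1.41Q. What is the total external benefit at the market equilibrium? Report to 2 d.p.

€476.32

Market equilibrium (private): 16.84 + 3.16Q = 117.17 - 2.33Q → Q_m = 18.2750.
Total external benefit = ∫₀^{Q_m} (13.18 + 1.41Q) dQ = 13.18×18.2750 + ½×1.41×18.2750² = 476.3173.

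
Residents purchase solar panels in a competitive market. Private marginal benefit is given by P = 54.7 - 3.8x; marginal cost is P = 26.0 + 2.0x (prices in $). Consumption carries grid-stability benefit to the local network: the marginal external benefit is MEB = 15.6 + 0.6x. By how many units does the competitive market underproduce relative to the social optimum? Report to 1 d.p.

3.6 units

Market equilibrium (private): 26.0 + 2.0x = 54.7 - 3.8x → x_m = 4.9483.
Social marginal benefit = demand + MEB = 70.3 - 3.2x.
Set SMB = MC: 70.3 - 3.2x = 26.0 + 2.0x → x* = 8.5192.
Gap = |4.9483 − 8.5192| = 3.5709.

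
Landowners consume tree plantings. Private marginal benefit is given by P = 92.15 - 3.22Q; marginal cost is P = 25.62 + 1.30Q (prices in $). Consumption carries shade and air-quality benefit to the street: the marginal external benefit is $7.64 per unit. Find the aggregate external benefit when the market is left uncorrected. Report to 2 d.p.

$112.45

Market equilibrium (private): 25.62 + 1.30Q = 92.15 - 3.22Q → Q_m = 14.7190.
Total external benefit = MEB × Q_m = 7.64 × 14.7190 = 112.4532.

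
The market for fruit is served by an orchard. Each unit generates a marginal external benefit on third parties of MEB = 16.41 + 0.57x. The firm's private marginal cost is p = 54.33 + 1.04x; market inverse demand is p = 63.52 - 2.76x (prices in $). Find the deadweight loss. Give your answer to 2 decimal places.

Market equilibrium (private): 54.33 + 1.04x = 63.52 - 2.76x → x_m = 2.4184.
Social marginal cost = private MC − MEB = 37.92 + 0.47x.
Set SMC = demand: 37.92 + 0.47x = 63.52 - 2.76x → x* = 7.9257.
The welfare-loss triangle has base |x_m − x*| and height MEB(x_m) (the vertical gap between SMC and demand is zero at x* and MEB at x_m).
DWL = ½ × 5.5073 × 17.7885 = 48.9833.

DWL = $48.98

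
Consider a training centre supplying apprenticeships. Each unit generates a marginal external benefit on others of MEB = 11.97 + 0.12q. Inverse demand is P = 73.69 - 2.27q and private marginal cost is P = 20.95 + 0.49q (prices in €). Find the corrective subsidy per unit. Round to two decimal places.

Social marginal cost = private MC − MEB = 8.98 + 0.37q.
Set SMC = demand: 8.98 + 0.37q = 73.69 - 2.27q → q* = 24.5114.
The Pigouvian subsidy equals MEB at q*: 11.97 + 0.12×24.5114 = 14.9114.

subsidy = €14.91 per unit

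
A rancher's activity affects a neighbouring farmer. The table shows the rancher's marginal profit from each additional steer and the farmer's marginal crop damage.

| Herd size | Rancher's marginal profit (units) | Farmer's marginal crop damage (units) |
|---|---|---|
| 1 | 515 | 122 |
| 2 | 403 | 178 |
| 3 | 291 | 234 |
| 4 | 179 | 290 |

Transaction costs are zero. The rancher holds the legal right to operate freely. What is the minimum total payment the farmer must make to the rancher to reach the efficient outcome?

179

Left alone the rancher would choose level 4 (marginal profit stays positive).
Efficient level: k* = 3 (marginal profit ≥ marginal crop damage through 3).
The farmer must at least cover the rancher's forgone profit from cutting 4→3: 179 = 179.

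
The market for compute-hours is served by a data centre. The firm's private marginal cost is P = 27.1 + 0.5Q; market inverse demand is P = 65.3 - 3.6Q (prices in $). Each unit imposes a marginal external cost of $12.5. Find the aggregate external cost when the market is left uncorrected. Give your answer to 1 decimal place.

Market equilibrium (private): 27.1 + 0.5Q = 65.3 - 3.6Q → Q_m = 9.3171.
Total external cost = MEC × Q_m = 12.5 × 9.3171 = 116.4638.

$116.5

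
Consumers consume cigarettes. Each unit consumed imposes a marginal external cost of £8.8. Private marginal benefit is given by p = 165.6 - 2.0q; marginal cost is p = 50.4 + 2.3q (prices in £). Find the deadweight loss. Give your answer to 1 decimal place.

Market equilibrium (private): 50.4 + 2.3q = 165.6 - 2.0q → q_m = 26.7907.
Social marginal benefit = demand − MEC = 156.8 - 2.0q.
Set SMB = MC: 156.8 - 2.0q = 50.4 + 2.3q → q* = 24.7442.
The loss is the area between SMB and MC from q* to q_m; with linear curves that's a triangle of height MEC(q_m).
DWL = ½ × 2.0465 × 8.8000 = 9.0046.

DWL = £9.0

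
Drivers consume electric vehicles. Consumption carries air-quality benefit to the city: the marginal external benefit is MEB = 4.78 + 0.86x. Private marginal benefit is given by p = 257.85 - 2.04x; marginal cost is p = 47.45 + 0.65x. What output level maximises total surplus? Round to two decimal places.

Social marginal benefit = demand + MEB = 262.63 - 1.18x.
Set SMB = MC: 262.63 - 1.18x = 47.45 + 0.65x → x* = 117.5847.

x* = 117.58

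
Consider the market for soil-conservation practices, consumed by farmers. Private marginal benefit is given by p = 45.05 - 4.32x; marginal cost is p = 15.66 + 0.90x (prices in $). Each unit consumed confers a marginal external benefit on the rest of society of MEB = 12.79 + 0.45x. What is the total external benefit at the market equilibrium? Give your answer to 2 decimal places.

Market equilibrium (private): 15.66 + 0.90x = 45.05 - 4.32x → x_m = 5.6303.
Total external benefit = ∫₀^{x_m} (12.79 + 0.45x) dx = 12.79×5.6303 + ½×0.45×5.6303² = 79.1441.

$79.14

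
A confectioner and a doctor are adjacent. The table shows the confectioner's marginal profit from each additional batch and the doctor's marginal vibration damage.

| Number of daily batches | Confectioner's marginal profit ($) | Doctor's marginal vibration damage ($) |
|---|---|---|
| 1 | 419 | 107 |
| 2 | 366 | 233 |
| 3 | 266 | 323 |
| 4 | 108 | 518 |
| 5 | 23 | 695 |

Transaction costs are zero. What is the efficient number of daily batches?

2

Bargaining reaches the level where marginal profit last exceeds marginal vibration damage.
That holds through level 2 (366 ≥ 233) but not at 3 (266 < 323).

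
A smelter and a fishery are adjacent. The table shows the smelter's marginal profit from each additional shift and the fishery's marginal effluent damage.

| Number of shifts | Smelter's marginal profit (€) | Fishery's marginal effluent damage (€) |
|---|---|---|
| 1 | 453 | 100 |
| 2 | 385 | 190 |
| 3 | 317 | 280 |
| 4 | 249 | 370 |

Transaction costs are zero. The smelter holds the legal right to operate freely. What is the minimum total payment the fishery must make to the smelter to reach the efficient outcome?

€249

Left alone the smelter would choose level 4 (marginal profit stays positive).
Efficient level: k* = 3 (marginal profit ≥ marginal effluent damage through 3).
The fishery must at least cover the smelter's forgone profit from cutting 4→3: 249 = 249.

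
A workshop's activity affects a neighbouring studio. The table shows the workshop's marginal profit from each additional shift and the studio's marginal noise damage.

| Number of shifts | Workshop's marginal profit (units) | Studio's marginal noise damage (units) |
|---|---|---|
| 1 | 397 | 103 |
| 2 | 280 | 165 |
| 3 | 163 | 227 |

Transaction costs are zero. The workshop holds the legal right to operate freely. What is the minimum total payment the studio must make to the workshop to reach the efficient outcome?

163

Left alone the workshop would choose level 3 (marginal profit stays positive).
Efficient level: k* = 2 (marginal profit ≥ marginal noise damage through 2).
The studio must at least cover the workshop's forgone profit from cutting 3→2: 163 = 163.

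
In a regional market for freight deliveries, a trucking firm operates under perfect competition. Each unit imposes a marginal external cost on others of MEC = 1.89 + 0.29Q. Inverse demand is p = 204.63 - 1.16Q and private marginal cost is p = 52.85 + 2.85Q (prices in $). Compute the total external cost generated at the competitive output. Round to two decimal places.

$279.27

Market equilibrium (private): 52.85 + 2.85Q = 204.63 - 1.16Q → Q_m = 37.8504.
Total external cost = ∫₀^{Q_m} (1.89 + 0.29Q) dQ = 1.89×37.8504 + ½×0.29×37.8504² = 279.2719.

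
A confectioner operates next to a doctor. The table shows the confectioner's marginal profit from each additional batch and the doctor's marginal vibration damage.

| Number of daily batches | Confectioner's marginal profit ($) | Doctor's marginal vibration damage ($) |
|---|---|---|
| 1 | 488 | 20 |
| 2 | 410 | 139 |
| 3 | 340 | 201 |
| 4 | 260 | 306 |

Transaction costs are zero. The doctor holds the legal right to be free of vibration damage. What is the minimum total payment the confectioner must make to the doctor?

$360

Efficient level: marginal profit ≥ marginal vibration damage through level 3, so k* = 3.
With the doctor holding the right, the confectioner must at least compensate total damage at k*: 20 + 139 + 201 = 360.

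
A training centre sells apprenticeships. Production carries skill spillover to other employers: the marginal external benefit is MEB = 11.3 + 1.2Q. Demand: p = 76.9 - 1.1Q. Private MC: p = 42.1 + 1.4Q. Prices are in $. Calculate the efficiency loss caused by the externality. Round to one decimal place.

Market equilibrium (private): 42.1 + 1.4Q = 76.9 - 1.1Q → Q_m = 13.9200.
Social marginal cost = private MC − MEB = 30.8 + 0.2Q.
Set SMC = demand: 30.8 + 0.2Q = 76.9 - 1.1Q → Q* = 35.4615.
The loss is the area between SMC and demand from Q* to Q_m; with linear curves that's a triangle of height MEB(Q_m).
DWL = ½ × 21.5415 × 28.0040 = 301.6241.

DWL = $301.6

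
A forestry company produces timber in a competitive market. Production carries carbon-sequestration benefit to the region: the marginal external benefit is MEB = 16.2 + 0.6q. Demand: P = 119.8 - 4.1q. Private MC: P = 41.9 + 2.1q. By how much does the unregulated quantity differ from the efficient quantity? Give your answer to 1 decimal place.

4.2 units

Market equilibrium (private): 41.9 + 2.1q = 119.8 - 4.1q → q_m = 12.5645.
Social marginal cost = private MC − MEB = 25.7 + 1.5q.
Set SMC = demand: 25.7 + 1.5q = 119.8 - 4.1q → q* = 16.8036.
Gap = |12.5645 − 16.8036| = 4.2391.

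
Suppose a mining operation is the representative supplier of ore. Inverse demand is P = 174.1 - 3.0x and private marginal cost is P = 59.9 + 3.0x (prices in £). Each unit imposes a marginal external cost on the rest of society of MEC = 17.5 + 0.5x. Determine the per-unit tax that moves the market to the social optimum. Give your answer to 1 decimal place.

Social marginal cost = private MC + MEC = 77.4 + 3.5x.
Set SMC = demand: 77.4 + 3.5x = 174.1 - 3.0x → x* = 14.8769.
The Pigouvian tax equals MEC at x*: 17.5 + 0.5×14.8769 = 24.9385.

tax = £24.9 per unit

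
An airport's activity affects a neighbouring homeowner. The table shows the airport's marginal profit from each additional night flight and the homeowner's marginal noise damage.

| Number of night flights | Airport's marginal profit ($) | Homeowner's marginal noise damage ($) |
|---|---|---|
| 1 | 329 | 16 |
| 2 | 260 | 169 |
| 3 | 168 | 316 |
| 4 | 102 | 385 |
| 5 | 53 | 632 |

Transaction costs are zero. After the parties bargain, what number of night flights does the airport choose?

Bargaining reaches the level where marginal profit last exceeds marginal noise damage.
That holds through level 2 (260 ≥ 169) but not at 3 (168 < 316).

2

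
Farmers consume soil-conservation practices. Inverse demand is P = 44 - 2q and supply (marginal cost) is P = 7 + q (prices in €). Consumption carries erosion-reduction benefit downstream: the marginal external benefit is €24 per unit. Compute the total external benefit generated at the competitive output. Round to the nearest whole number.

€296

Market equilibrium (private): 7 + q = 44 - 2q → q_m = 12.3333.
Total external benefit = MEB × q_m = 24 × 12.3333 = 295.9992.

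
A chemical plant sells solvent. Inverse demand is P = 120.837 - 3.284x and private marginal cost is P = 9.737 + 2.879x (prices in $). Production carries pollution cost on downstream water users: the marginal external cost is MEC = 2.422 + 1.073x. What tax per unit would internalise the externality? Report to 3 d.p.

tax = $18.537 per unit

Social marginal cost = private MC + MEC = 12.159 + 3.952x.
Set SMC = demand: 12.159 + 3.952x = 120.837 - 3.284x → x* = 15.0191.
The Pigouvian tax equals MEC at x*: 2.422 + 1.073×15.0191 = 18.5375.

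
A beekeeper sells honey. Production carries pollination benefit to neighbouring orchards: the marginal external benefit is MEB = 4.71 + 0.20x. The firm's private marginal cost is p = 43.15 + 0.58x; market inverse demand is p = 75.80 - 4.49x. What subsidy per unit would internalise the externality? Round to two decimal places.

subsidy = 6.24 per unit

Social marginal cost = private MC − MEB = 38.44 + 0.38x.
Set SMC = demand: 38.44 + 0.38x = 75.80 - 4.49x → x* = 7.6715.
The Pigouvian subsidy equals MEB at x*: 4.71 + 0.20×7.6715 = 6.2443.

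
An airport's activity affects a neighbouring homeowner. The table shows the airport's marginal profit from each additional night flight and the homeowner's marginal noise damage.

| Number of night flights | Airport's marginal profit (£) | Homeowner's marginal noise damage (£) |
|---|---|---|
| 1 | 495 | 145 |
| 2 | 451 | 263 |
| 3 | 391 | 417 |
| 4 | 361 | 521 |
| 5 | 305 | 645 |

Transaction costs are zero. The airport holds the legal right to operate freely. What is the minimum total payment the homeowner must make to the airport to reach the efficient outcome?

£1057

Left alone the airport would choose level 5 (marginal profit stays positive).
Efficient level: k* = 2 (marginal profit ≥ marginal noise damage through 2).
The homeowner must at least cover the airport's forgone profit from cutting 5→2: 391 + 361 + 305 = 1057.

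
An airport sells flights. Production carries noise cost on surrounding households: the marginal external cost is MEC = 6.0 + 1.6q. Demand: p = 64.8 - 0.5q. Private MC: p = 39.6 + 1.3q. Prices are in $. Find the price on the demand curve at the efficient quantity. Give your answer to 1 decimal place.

P = $62.0

Social marginal cost = private MC + MEC = 45.6 + 2.9q.
Set SMC = demand: 45.6 + 2.9q = 64.8 - 0.5q → q* = 5.6471.
Consumer price on the demand curve at q*: 64.8 − 0.5×5.6471 = 61.9765.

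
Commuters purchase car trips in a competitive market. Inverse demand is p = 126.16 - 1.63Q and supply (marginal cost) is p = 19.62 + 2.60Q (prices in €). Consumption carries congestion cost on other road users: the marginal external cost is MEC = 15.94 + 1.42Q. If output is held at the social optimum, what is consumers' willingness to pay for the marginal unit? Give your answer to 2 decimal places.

Social marginal benefit = demand − MEC = 110.22 - 3.05Q.
Set SMB = MC: 110.22 - 3.05Q = 19.62 + 2.60Q → Q* = 16.0354.
Consumer price on the demand curve at Q*: 126.16 − 1.63×16.0354 = 100.0223.

P = €100.02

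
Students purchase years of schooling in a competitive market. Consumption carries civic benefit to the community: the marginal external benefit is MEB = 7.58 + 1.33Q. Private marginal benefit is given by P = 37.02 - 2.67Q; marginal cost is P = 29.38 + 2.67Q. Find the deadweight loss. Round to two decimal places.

Market equilibrium (private): 29.38 + 2.67Q = 37.02 - 2.67Q → Q_m = 1.4307.
Social marginal benefit = demand + MEB = 44.60 - 1.34Q.
Set SMB = MC: 44.60 - 1.34Q = 29.38 + 2.67Q → Q* = 3.7955.
The welfare-loss triangle has base |Q_m − Q*| and height MEB(Q_m) (the vertical gap between SMB and MC is zero at Q* and MEB at Q_m).
DWL = ½ × 2.3648 × 9.4828 = 11.2125.

DWL = 11.21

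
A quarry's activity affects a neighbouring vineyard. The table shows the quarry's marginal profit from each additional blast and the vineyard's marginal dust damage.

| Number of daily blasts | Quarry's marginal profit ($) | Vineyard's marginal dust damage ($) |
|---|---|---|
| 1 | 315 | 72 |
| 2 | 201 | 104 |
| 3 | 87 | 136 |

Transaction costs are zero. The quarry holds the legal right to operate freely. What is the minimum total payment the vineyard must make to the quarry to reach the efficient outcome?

$87

Left alone the quarry would choose level 3 (marginal profit stays positive).
Efficient level: k* = 2 (marginal profit ≥ marginal dust damage through 2).
The vineyard must at least cover the quarry's forgone profit from cutting 3→2: 87 = 87.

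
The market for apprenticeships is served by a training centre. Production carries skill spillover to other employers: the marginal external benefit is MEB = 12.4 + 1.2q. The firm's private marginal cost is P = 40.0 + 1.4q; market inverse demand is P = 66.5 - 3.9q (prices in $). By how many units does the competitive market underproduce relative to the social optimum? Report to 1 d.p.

4.5 units

Market equilibrium (private): 40.0 + 1.4q = 66.5 - 3.9q → q_m = 5.0000.
Social marginal cost = private MC − MEB = 27.6 + 0.2q.
Set SMC = demand: 27.6 + 0.2q = 66.5 - 3.9q → q* = 9.4878.
Gap = |5.0000 − 9.4878| = 4.4878.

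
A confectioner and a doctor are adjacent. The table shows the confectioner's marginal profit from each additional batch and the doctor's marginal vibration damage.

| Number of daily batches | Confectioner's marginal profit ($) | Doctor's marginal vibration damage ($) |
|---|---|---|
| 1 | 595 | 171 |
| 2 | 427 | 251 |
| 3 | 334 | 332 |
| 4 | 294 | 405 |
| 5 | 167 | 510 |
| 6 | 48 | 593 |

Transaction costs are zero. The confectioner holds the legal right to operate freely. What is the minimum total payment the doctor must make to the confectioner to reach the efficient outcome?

Left alone the confectioner would choose level 6 (marginal profit stays positive).
Efficient level: k* = 3 (marginal profit ≥ marginal vibration damage through 3).
The doctor must at least cover the confectioner's forgone profit from cutting 6→3: 294 + 167 + 48 = 509.

$509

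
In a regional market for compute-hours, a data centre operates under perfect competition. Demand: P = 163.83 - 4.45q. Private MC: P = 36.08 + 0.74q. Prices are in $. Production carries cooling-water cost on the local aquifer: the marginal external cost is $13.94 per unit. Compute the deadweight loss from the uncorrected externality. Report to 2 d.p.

DWL = $18.72

Market equilibrium (private): 36.08 + 0.74q = 163.83 - 4.45q → q_m = 24.6146.
Social marginal cost = private MC + MEC = 50.02 + 0.74q.
Set SMC = demand: 50.02 + 0.74q = 163.83 - 4.45q → q* = 21.9287.
Between q* and q_m the wedge SMC − demand runs linearly from 0 to MEC(q_m), so the loss is a triangle.
DWL = ½ × 2.6859 × 13.9400 = 18.7207.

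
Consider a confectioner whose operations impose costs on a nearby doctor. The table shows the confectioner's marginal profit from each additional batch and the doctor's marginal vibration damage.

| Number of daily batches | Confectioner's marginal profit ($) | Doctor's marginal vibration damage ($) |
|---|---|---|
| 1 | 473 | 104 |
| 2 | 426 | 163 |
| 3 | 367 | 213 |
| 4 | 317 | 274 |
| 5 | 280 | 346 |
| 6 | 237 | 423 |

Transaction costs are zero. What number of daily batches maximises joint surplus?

Bargaining reaches the level where marginal profit last exceeds marginal vibration damage.
That holds through level 4 (317 ≥ 274) but not at 5 (280 < 346).

4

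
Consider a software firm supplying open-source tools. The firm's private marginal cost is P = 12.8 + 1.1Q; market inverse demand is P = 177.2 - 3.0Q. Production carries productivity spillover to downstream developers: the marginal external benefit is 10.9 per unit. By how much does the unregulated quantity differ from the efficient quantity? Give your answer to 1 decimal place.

Market equilibrium (private): 12.8 + 1.1Q = 177.2 - 3.0Q → Q_m = 40.0976.
Social marginal cost = private MC − MEB = 1.9 + 1.1Q.
Set SMC = demand: 1.9 + 1.1Q = 177.2 - 3.0Q → Q* = 42.7561.
Gap = |40.0976 − 42.7561| = 2.6585.

2.7 units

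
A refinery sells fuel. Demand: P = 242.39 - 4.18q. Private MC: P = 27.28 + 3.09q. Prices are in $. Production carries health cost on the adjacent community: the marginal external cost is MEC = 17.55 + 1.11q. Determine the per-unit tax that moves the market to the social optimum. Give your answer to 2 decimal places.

tax = $43.72 per unit

Social marginal cost = private MC + MEC = 44.83 + 4.20q.
Set SMC = demand: 44.83 + 4.20q = 242.39 - 4.18q → q* = 23.5752.
The Pigouvian tax equals MEC at q*: 17.55 + 1.11×23.5752 = 43.7185.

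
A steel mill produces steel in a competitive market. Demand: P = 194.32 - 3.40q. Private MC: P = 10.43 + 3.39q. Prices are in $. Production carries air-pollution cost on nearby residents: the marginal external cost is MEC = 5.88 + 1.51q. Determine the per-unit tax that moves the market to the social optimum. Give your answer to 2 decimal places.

tax = $38.26 per unit

Social marginal cost = private MC + MEC = 16.31 + 4.90q.
Set SMC = demand: 16.31 + 4.90q = 194.32 - 3.40q → q* = 21.4470.
The Pigouvian tax equals MEC at q*: 5.88 + 1.51×21.4470 = 38.2650.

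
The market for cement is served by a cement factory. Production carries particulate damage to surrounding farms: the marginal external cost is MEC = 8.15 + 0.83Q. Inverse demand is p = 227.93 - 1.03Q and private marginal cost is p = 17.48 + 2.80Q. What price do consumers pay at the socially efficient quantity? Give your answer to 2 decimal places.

P = 183.22

Social marginal cost = private MC + MEC = 25.63 + 3.63Q.
Set SMC = demand: 25.63 + 3.63Q = 227.93 - 1.03Q → Q* = 43.4120.
Consumer price on the demand curve at Q*: 227.93 − 1.03×43.4120 = 183.2156.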